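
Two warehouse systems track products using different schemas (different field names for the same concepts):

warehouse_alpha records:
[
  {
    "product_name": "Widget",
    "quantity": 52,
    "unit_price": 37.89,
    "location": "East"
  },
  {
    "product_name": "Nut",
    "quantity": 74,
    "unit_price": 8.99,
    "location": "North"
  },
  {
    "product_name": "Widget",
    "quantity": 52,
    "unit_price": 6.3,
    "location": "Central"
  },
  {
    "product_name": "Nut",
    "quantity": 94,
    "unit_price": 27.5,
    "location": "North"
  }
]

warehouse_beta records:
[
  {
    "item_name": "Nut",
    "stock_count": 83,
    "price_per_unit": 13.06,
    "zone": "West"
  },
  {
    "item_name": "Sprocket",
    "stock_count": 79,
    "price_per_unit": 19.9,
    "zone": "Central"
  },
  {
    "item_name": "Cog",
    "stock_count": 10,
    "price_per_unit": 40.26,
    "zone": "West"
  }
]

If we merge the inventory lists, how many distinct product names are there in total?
4

Schema mapping: "product_name" (warehouse_alpha) = "item_name" (warehouse_beta) = product name

Products in warehouse_alpha: ['Nut', 'Widget']
Products in warehouse_beta: ['Cog', 'Nut', 'Sprocket']

Union (unique products): ['Cog', 'Nut', 'Sprocket', 'Widget']
Count: 4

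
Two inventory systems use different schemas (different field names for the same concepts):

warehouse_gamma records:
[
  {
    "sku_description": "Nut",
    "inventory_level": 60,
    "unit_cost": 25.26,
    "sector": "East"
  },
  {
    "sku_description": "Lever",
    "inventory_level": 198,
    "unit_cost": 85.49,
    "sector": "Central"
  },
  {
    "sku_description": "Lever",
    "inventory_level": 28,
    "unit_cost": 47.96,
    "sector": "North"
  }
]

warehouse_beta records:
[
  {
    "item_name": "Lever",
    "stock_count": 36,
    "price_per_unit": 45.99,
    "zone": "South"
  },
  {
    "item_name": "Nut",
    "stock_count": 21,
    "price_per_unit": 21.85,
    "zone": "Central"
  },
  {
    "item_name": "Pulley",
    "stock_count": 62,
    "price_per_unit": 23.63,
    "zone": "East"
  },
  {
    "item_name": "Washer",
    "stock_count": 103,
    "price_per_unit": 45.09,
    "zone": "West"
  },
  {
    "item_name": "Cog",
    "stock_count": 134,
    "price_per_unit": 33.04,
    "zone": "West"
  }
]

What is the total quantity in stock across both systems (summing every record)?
642

To reconcile these schemas, identify the field holding the quantity in stock in each system:
1. In warehouse_gamma it is "inventory_level"
2. In warehouse_beta it is "stock_count"

From warehouse_gamma: 60 + 198 + 28 = 286
From warehouse_beta: 36 + 21 + 62 + 103 + 134 = 356

Total: 286 + 356 = 642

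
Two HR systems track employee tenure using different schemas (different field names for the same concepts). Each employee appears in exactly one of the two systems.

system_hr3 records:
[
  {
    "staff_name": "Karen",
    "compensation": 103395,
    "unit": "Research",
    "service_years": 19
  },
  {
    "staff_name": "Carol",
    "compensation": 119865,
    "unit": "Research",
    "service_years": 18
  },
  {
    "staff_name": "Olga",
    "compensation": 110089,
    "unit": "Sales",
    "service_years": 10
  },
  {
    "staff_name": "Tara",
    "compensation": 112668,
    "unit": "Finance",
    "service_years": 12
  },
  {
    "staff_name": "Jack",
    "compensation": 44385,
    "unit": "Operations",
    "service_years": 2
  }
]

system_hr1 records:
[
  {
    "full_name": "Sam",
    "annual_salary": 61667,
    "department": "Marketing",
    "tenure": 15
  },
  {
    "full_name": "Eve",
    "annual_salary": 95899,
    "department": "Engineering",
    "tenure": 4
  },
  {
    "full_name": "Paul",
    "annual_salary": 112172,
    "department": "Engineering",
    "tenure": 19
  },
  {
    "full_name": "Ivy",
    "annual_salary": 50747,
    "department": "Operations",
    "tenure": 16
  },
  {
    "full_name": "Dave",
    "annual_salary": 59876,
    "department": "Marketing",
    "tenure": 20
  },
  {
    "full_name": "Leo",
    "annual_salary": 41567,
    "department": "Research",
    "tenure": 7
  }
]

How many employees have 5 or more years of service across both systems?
9

Reconcile schemas: "service_years" (system_hr3) = "tenure" (system_hr1) = years of service

From system_hr3: 4 employees with >= 5 years
From system_hr1: 5 employees with >= 5 years

Total: 4 + 5 = 9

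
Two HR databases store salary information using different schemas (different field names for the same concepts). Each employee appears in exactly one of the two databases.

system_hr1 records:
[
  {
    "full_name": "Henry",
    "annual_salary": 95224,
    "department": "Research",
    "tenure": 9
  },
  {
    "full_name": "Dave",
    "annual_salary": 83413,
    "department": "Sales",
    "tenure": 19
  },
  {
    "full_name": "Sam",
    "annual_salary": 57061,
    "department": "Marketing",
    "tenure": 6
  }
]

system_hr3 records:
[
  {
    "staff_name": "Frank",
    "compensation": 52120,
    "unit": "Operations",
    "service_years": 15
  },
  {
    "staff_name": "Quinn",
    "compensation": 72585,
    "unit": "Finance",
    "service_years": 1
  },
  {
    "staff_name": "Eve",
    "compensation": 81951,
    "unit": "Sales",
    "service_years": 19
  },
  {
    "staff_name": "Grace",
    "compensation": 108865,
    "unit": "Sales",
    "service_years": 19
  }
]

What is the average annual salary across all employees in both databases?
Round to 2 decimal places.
78745.57

Schema mapping: "annual_salary" (system_hr1) = "compensation" (system_hr3) = annual salary

All salaries: [95224, 83413, 57061, 52120, 72585, 81951, 108865]
Sum: 551219
Count: 7
Average: 551219 / 7 = 78745.57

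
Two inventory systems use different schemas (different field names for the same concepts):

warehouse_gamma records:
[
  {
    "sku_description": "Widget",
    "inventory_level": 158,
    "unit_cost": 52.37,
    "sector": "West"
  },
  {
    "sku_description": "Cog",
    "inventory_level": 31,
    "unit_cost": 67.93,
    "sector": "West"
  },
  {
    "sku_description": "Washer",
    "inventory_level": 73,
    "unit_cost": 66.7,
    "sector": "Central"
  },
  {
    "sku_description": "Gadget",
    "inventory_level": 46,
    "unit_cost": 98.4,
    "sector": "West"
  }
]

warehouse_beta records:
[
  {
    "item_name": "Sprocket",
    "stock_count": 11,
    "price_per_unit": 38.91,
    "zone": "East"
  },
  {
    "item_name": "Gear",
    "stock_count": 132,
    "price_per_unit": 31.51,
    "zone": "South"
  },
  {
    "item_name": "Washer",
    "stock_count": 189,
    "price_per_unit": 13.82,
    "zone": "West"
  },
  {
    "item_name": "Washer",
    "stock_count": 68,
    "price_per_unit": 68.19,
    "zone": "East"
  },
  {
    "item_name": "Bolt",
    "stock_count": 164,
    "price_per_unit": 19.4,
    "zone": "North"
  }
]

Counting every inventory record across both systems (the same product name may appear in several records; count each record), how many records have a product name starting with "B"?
1

Schema mapping: "sku_description" (warehouse_gamma) = "item_name" (warehouse_beta) = product name

Records with product name starting with "B" in warehouse_gamma: 0
Records with product name starting with "B" in warehouse_beta: 1

Total: 0 + 1 = 1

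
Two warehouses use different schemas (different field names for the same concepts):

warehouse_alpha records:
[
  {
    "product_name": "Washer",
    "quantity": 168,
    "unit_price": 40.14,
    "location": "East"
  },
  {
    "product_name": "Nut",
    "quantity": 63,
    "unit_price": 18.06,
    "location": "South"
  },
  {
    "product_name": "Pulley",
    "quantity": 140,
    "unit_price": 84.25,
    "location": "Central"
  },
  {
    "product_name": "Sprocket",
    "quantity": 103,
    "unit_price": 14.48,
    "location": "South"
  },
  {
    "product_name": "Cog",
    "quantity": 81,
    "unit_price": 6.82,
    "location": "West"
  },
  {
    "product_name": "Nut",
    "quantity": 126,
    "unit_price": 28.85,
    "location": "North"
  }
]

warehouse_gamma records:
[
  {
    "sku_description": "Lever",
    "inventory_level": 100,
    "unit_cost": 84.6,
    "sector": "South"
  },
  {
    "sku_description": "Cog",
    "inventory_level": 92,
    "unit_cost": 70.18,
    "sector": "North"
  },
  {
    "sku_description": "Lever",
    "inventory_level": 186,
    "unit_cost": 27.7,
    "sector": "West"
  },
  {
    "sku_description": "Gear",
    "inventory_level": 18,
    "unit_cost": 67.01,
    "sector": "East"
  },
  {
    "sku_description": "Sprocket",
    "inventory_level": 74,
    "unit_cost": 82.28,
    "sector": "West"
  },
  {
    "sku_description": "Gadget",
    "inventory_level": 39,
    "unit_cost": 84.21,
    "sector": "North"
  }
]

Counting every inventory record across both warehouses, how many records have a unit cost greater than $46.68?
6

Schema mapping: "unit_price" (warehouse_alpha) = "unit_cost" (warehouse_gamma) = unit cost

Records > $46.68 in warehouse_alpha: 1
Records > $46.68 in warehouse_gamma: 5

Total count: 1 + 5 = 6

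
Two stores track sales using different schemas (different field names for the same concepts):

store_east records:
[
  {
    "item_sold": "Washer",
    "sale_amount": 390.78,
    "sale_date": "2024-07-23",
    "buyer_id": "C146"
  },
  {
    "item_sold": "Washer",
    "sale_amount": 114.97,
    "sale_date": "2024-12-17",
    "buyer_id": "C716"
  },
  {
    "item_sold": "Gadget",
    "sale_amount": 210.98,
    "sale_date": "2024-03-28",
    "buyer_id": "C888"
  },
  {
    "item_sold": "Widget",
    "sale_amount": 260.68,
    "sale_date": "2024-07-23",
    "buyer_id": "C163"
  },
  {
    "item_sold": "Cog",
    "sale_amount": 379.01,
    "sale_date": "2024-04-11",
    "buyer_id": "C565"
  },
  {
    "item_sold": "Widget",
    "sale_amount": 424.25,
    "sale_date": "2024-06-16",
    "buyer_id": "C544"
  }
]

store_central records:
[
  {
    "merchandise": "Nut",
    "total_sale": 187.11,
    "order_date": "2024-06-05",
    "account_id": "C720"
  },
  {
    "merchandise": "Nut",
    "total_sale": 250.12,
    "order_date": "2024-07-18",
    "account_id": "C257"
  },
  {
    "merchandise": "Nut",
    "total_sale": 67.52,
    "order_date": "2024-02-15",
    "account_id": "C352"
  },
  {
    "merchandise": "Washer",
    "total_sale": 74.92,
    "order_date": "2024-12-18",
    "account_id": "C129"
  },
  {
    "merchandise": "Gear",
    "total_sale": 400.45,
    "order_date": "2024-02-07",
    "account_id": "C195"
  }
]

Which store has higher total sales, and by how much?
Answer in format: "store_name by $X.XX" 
store_east by $800.55

Schema mapping: "sale_amount" (store_east) = "total_sale" (store_central) = sale amount

Total for store_east: 1780.67
Total for store_central: 980.12

Difference: |1780.67 - 980.12| = 800.55
store_east has higher sales by $800.55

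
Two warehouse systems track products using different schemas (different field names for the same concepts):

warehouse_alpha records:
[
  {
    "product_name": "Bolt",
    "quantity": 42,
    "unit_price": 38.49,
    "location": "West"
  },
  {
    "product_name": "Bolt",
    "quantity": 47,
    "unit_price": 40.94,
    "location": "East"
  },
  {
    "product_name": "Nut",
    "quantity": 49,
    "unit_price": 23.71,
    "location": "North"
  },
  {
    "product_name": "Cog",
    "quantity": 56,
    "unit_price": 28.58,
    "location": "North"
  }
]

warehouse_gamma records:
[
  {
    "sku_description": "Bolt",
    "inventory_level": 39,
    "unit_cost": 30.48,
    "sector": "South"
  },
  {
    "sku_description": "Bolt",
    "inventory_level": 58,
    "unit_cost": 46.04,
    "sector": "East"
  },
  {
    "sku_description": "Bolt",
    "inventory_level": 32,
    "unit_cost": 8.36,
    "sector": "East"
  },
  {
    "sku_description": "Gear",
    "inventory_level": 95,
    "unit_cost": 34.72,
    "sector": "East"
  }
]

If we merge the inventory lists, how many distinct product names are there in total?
4

Schema mapping: "product_name" (warehouse_alpha) = "sku_description" (warehouse_gamma) = product name

Products in warehouse_alpha: ['Bolt', 'Cog', 'Nut']
Products in warehouse_gamma: ['Bolt', 'Gear']

Union (unique products): ['Bolt', 'Cog', 'Gear', 'Nut']
Count: 4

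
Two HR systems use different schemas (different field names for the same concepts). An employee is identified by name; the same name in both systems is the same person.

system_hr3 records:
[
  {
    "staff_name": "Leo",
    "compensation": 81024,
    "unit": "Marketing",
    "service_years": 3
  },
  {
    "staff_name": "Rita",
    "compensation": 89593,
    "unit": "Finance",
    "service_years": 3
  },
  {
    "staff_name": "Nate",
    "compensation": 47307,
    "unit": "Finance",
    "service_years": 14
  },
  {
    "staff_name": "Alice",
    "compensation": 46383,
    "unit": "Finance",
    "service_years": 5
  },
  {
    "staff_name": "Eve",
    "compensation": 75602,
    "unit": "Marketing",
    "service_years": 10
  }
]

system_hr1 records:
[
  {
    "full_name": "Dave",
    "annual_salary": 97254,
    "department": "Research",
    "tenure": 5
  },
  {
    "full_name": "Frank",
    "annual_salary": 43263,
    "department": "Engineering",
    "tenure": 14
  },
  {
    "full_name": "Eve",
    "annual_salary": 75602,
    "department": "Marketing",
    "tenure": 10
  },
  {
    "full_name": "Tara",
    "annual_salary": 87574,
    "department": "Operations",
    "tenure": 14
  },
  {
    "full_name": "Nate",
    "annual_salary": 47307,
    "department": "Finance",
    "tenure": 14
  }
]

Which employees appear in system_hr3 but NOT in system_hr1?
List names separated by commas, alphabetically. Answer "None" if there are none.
Alice, Leo, Rita

Schema mapping: "staff_name" (system_hr3) = "full_name" (system_hr1) = employee name

Names in system_hr3: ['Alice', 'Eve', 'Leo', 'Nate', 'Rita']
Names in system_hr1: ['Dave', 'Eve', 'Frank', 'Nate', 'Tara']

In system_hr3 but not system_hr1: ['Alice', 'Leo', 'Rita']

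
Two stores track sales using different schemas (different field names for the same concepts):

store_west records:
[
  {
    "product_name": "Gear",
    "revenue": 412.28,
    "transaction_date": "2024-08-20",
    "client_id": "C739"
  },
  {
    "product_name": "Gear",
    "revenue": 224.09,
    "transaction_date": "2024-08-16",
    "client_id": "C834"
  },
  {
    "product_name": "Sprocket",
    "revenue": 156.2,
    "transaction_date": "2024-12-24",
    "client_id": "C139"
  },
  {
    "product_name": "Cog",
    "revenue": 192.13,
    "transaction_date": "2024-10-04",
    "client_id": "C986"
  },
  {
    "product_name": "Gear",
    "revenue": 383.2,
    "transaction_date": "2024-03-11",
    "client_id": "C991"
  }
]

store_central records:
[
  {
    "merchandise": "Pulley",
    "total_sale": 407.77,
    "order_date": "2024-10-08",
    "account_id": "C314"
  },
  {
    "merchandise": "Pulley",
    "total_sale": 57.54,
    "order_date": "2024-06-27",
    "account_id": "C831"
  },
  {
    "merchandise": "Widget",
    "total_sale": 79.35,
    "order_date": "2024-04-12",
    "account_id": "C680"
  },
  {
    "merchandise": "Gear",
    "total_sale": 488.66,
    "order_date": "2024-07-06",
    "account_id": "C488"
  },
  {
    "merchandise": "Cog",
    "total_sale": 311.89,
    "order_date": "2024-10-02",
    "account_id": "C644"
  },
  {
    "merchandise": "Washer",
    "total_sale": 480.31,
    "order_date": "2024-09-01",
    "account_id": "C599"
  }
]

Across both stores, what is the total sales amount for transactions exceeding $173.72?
2900.33

Schema mapping: "revenue" (store_west) = "total_sale" (store_central) = sale amount

Sum of sales > $173.72 in store_west: 1211.7
Sum of sales > $173.72 in store_central: 1688.63

Total: 1211.7 + 1688.63 = 2900.33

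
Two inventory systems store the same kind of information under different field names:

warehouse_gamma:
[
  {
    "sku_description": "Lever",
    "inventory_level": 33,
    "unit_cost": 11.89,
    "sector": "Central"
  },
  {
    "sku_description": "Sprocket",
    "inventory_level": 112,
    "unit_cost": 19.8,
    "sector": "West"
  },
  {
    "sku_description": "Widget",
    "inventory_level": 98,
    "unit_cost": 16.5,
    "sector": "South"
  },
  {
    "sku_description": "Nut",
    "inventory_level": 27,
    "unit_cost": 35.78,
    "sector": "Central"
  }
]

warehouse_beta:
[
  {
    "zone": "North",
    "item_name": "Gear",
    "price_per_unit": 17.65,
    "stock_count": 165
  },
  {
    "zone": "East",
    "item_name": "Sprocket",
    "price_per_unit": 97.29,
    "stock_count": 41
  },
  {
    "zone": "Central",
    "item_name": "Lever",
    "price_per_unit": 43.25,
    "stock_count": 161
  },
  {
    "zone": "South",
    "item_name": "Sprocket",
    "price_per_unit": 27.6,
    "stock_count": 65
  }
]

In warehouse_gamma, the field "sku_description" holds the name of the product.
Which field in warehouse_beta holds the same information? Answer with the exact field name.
item_name

In warehouse_gamma, "sku_description" holds the name of the product.
The fields in warehouse_beta are: "zone", "item_name", "price_per_unit", "stock_count".
"item_name" is the match: the name refers to the same concept and its values are product-name strings (e.g. 'Gear', 'Lever').
The other fields ("zone", "price_per_unit", "stock_count") hold different kinds of data.

So "sku_description" in warehouse_gamma corresponds to "item_name" in warehouse_beta.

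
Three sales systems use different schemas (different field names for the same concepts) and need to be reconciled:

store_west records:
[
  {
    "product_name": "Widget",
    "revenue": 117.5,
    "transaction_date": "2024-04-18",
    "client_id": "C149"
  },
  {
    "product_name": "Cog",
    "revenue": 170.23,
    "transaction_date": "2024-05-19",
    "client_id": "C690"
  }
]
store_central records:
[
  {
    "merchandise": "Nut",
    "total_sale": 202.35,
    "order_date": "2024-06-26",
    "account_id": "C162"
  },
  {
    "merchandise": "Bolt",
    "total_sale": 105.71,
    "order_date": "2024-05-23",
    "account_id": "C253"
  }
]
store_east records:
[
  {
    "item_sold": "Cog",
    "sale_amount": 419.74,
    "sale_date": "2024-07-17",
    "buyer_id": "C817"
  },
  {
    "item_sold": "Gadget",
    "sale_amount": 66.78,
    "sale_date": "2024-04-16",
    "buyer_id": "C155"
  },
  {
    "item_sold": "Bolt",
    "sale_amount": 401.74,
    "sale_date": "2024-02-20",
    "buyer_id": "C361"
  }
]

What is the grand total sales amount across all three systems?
1484.05

Schema reconciliation - all amount fields map to sale amount:

store_west (revenue): 287.73
store_central (total_sale): 308.06
store_east (sale_amount): 888.26

Grand total: 1484.05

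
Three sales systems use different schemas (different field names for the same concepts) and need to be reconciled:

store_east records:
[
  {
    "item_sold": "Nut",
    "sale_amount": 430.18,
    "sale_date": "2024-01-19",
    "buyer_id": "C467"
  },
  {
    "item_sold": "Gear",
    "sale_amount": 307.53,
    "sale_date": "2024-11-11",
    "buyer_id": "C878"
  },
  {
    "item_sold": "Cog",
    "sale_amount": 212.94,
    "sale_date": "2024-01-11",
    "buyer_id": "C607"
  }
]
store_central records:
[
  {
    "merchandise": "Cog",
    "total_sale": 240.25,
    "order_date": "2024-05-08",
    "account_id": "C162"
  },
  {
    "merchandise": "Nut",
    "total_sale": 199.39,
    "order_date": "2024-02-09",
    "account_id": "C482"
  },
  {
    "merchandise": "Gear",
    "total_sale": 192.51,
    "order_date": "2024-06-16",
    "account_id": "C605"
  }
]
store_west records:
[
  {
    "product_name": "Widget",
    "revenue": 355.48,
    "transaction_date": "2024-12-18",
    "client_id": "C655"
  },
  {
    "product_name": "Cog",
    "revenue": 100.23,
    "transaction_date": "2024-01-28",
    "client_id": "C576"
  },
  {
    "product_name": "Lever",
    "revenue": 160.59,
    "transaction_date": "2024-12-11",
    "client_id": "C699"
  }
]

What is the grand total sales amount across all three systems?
2199.1

Schema reconciliation - all amount fields map to sale amount:

store_east (sale_amount): 950.65
store_central (total_sale): 632.15
store_west (revenue): 616.3

Grand total: 2199.1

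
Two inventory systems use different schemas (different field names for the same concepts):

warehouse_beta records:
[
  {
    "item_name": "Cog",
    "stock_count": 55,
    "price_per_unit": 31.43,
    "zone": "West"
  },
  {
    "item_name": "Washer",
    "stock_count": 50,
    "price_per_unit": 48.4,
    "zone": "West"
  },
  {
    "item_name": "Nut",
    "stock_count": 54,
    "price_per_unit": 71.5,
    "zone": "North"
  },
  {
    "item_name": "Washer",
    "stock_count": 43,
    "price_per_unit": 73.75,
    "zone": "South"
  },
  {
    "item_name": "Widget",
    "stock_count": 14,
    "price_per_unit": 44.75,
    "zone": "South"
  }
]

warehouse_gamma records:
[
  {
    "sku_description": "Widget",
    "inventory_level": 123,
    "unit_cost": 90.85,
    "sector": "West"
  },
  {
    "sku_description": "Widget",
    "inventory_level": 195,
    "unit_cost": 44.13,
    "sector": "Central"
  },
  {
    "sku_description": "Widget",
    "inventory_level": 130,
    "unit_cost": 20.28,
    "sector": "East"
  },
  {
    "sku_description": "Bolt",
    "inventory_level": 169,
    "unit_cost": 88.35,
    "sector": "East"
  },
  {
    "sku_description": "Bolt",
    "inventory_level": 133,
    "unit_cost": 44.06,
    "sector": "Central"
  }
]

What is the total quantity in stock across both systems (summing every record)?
966

To reconcile these schemas, identify the field holding the quantity in stock in each system:
1. In warehouse_beta it is "stock_count"
2. In warehouse_gamma it is "inventory_level"

From warehouse_beta: 55 + 50 + 54 + 43 + 14 = 216
From warehouse_gamma: 123 + 195 + 130 + 169 + 133 = 750

Total: 216 + 750 = 966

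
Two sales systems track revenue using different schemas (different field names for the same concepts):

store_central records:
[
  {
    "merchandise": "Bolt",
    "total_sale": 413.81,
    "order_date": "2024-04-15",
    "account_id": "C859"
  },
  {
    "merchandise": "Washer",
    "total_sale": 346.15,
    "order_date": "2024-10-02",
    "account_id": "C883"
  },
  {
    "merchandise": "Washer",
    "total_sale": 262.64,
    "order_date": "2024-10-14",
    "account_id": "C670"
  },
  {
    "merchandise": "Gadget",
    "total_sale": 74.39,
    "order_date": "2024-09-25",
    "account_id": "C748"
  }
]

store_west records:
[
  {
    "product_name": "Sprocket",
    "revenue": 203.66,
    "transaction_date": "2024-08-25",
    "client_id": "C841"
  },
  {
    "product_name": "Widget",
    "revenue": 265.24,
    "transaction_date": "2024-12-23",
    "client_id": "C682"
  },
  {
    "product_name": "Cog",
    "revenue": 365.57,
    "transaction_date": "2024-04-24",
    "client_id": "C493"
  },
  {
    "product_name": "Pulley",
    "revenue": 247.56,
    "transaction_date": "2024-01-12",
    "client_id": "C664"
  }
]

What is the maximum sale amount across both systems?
413.81

Reconcile: "total_sale" (store_central) = "revenue" (store_west) = sale amount

Maximum in store_central: 413.81
Maximum in store_west: 365.57

Overall maximum: max(413.81, 365.57) = 413.81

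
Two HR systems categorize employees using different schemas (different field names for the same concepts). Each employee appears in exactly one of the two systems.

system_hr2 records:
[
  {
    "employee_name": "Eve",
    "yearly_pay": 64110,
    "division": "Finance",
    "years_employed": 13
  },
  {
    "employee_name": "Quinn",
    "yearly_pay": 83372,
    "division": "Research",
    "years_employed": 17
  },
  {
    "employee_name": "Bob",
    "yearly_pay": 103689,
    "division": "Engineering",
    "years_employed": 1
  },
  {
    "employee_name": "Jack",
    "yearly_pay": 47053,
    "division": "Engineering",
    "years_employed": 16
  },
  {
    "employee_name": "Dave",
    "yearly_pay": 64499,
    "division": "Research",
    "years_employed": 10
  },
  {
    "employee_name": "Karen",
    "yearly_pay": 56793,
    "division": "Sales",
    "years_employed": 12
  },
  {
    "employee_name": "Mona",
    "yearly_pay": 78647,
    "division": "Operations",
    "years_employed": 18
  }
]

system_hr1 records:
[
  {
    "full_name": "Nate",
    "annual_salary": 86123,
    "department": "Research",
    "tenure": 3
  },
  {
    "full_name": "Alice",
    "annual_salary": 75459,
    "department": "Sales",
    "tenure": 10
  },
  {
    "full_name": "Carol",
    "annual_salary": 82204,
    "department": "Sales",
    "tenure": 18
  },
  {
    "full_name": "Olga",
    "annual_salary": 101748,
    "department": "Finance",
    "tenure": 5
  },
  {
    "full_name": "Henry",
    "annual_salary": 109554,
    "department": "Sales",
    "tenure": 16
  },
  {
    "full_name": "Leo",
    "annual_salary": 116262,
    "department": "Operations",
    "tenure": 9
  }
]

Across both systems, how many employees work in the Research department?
3

Schema mapping: "division" (system_hr2) = "department" (system_hr1) = department

Research employees in system_hr2: 2
Research employees in system_hr1: 1

Total in Research: 2 + 1 = 3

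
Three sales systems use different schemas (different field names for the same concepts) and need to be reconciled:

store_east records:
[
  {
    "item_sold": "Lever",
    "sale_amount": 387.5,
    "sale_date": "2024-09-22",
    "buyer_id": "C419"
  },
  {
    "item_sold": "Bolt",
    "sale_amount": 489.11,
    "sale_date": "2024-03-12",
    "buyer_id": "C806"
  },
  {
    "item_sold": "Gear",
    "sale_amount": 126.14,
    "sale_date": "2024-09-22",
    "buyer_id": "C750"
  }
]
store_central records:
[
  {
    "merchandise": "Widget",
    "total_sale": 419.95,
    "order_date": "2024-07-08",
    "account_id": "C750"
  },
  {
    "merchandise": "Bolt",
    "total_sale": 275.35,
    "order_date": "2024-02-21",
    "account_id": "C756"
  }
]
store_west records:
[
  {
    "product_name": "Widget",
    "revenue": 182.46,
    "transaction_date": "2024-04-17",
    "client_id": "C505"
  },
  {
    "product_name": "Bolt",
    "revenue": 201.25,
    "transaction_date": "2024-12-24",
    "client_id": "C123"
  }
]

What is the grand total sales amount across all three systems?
2081.76

Schema reconciliation - all amount fields map to sale amount:

store_east (sale_amount): 1002.75
store_central (total_sale): 695.3
store_west (revenue): 383.71

Grand total: 2081.76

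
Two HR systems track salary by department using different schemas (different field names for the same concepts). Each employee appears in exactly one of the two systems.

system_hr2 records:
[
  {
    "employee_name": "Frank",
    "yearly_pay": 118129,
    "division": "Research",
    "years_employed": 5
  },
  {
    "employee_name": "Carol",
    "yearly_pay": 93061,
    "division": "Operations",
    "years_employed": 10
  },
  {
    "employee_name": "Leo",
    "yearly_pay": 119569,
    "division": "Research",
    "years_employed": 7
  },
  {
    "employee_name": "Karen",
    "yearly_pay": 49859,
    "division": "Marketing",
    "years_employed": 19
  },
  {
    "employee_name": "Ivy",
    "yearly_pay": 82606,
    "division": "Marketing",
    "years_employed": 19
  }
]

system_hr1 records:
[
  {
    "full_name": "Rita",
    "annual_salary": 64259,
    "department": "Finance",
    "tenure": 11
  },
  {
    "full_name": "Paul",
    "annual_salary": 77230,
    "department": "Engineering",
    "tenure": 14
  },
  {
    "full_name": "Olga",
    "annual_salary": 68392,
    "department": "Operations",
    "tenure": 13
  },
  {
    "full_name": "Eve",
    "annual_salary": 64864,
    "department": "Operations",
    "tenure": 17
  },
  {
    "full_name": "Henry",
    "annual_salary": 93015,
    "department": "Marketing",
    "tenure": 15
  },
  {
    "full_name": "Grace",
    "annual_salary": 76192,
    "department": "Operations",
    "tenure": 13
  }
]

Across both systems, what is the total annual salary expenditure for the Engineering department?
77230

Schema mappings:
- "division" (system_hr2) = "department" (system_hr1) = department
- "yearly_pay" (system_hr2) = "annual_salary" (system_hr1) = salary

Engineering salaries from system_hr2: 0
Engineering salaries from system_hr1: 77230

Total: 0 + 77230 = 77230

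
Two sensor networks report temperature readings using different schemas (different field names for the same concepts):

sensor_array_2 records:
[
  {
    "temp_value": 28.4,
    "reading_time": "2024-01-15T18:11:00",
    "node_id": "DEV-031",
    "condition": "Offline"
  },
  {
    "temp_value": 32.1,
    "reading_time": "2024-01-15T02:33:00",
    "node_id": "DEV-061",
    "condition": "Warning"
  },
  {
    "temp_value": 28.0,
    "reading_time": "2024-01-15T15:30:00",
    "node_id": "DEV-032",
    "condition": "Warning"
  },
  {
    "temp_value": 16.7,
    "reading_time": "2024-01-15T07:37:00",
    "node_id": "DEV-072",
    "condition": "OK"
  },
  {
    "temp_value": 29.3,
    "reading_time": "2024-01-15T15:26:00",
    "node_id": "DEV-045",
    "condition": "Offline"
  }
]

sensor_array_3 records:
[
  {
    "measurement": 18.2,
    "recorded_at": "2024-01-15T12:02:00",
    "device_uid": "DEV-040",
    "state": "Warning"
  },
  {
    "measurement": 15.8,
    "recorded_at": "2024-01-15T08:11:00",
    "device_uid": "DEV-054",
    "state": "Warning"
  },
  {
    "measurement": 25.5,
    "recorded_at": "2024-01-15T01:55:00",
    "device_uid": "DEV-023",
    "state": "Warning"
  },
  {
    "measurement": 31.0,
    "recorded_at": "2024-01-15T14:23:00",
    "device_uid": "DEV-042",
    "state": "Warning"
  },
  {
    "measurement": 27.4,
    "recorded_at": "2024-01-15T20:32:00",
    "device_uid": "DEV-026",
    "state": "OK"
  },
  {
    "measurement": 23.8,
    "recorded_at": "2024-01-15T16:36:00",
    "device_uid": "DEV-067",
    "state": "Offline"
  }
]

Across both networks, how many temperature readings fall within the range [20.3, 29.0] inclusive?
5

Schema mapping: "temp_value" (sensor_array_2) = "measurement" (sensor_array_3) = temperature

Readings in [20.3, 29.0] from sensor_array_2: 2
Readings in [20.3, 29.0] from sensor_array_3: 3

Total count: 2 + 3 = 5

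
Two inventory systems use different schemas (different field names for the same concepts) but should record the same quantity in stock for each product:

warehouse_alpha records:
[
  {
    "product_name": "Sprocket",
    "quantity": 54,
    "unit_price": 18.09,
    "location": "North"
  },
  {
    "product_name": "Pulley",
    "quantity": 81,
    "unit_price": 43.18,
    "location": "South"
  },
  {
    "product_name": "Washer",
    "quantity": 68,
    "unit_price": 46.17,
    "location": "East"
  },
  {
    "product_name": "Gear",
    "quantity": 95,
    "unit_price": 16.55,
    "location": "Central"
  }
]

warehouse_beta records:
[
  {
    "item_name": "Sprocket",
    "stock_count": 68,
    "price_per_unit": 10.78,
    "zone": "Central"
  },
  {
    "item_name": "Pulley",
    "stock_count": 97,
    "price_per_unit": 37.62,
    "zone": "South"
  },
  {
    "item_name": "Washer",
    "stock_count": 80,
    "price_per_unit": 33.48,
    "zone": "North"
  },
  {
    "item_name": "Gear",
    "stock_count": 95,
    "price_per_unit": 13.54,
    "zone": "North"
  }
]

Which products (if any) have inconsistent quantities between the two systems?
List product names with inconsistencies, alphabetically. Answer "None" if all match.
Pulley, Sprocket, Washer

Schema mappings:
- "product_name" (warehouse_alpha) = "item_name" (warehouse_beta) = product name
- "quantity" (warehouse_alpha) = "stock_count" (warehouse_beta) = quantity

Comparison:
  Sprocket: 54 vs 68 - MISMATCH
  Pulley: 81 vs 97 - MISMATCH
  Washer: 68 vs 80 - MISMATCH
  Gear: 95 vs 95 - MATCH

Products with inconsistencies: Pulley, Sprocket, Washer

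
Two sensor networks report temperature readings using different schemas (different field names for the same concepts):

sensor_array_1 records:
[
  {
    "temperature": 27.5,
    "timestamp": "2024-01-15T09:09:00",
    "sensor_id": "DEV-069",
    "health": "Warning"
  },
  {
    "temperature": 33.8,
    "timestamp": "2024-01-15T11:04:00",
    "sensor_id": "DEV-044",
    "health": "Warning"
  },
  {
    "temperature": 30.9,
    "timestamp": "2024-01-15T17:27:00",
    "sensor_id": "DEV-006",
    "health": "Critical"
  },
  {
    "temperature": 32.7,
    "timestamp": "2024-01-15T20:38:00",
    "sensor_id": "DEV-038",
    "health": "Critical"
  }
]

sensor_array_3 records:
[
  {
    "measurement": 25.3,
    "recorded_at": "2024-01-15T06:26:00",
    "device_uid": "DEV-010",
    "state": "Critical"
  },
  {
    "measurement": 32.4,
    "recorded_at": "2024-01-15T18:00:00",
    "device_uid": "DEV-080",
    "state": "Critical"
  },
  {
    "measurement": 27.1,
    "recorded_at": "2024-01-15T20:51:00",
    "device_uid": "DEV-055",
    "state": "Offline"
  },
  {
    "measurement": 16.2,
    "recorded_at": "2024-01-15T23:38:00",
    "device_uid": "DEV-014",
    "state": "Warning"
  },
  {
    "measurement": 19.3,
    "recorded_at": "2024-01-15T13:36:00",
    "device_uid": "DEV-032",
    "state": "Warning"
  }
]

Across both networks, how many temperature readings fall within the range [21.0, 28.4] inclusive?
3

Schema mapping: "temperature" (sensor_array_1) = "measurement" (sensor_array_3) = temperature

Readings in [21.0, 28.4] from sensor_array_1: 1
Readings in [21.0, 28.4] from sensor_array_3: 2

Total count: 1 + 2 = 3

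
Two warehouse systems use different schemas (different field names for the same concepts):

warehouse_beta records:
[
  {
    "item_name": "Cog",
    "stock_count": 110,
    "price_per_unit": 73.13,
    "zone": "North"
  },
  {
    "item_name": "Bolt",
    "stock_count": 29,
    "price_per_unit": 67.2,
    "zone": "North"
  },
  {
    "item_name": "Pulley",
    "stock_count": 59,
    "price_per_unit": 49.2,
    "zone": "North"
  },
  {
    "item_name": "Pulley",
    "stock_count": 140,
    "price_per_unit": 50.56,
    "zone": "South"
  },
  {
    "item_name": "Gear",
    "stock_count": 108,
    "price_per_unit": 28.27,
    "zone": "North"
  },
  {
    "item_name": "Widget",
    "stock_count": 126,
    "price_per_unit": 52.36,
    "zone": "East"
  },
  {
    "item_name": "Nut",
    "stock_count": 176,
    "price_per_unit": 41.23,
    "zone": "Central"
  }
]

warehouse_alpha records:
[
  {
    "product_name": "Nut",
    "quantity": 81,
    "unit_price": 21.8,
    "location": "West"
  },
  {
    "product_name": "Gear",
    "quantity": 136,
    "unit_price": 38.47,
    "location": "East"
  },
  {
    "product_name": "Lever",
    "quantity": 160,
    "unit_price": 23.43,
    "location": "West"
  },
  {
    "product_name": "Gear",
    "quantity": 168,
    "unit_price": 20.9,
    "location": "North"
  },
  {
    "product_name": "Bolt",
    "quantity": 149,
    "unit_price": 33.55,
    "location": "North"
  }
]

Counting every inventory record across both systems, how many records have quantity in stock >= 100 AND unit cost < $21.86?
1

Schema mappings:
- "stock_count" (warehouse_beta) = "quantity" (warehouse_alpha) = quantity
- "price_per_unit" (warehouse_beta) = "unit_price" (warehouse_alpha) = unit cost

Records meeting both conditions in warehouse_beta: 0
Records meeting both conditions in warehouse_alpha: 1

Total: 0 + 1 = 1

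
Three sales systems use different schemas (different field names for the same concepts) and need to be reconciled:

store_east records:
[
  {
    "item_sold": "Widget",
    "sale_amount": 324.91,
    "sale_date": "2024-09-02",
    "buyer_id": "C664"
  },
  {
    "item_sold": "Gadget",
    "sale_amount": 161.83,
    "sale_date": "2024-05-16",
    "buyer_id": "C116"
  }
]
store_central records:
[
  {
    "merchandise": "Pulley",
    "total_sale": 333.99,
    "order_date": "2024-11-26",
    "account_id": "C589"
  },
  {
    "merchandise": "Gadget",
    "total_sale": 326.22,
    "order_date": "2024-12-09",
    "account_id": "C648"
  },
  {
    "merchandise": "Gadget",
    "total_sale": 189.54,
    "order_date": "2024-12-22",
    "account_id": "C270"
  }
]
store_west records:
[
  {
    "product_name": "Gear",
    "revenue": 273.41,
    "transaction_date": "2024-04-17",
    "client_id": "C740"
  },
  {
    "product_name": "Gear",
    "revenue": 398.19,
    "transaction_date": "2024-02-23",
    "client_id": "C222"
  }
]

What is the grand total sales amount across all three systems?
2008.09

Schema reconciliation - all amount fields map to sale amount:

store_east (sale_amount): 486.74
store_central (total_sale): 849.75
store_west (revenue): 671.6

Grand total: 2008.09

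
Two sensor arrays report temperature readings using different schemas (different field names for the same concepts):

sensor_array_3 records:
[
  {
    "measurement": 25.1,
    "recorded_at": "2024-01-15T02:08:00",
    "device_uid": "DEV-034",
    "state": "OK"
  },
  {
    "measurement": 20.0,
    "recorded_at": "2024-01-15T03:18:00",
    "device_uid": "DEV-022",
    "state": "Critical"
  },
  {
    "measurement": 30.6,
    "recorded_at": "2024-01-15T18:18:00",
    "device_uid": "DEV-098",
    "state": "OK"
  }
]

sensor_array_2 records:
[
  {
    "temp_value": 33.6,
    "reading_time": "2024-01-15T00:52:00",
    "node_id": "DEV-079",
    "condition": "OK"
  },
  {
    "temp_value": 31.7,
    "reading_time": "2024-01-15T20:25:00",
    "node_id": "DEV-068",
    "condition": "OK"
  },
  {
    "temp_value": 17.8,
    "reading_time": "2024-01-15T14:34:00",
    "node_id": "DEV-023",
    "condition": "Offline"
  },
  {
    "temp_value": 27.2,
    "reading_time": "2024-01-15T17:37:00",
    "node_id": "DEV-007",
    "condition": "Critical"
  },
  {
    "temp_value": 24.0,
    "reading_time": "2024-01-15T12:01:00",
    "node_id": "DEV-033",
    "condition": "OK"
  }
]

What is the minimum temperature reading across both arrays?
17.8

Schema mapping: "measurement" (sensor_array_3) = "temp_value" (sensor_array_2) = temperature reading

Minimum in sensor_array_3: 20.0
Minimum in sensor_array_2: 17.8

Overall minimum: min(20.0, 17.8) = 17.8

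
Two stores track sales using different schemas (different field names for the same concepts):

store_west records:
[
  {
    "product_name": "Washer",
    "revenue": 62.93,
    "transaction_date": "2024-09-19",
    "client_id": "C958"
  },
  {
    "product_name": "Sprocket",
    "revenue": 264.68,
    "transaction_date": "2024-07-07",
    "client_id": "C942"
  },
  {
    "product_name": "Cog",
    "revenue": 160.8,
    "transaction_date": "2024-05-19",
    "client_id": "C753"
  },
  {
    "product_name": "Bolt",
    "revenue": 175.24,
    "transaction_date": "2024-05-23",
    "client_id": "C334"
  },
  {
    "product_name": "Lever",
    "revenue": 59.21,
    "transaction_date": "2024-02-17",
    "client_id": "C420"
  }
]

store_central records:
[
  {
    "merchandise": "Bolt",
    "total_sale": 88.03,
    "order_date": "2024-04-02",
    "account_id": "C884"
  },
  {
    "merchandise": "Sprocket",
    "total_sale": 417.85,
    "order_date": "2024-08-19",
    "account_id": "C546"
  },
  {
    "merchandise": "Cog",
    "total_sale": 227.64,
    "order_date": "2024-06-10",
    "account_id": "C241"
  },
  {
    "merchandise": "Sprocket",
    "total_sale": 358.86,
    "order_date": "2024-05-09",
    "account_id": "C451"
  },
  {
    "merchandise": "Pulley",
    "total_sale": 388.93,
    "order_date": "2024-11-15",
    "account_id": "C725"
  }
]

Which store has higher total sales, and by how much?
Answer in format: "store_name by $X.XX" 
store_central by $758.45

Schema mapping: "revenue" (store_west) = "total_sale" (store_central) = sale amount

Total for store_west: 722.86
Total for store_central: 1481.31

Difference: |722.86 - 1481.31| = 758.45
store_central has higher sales by $758.45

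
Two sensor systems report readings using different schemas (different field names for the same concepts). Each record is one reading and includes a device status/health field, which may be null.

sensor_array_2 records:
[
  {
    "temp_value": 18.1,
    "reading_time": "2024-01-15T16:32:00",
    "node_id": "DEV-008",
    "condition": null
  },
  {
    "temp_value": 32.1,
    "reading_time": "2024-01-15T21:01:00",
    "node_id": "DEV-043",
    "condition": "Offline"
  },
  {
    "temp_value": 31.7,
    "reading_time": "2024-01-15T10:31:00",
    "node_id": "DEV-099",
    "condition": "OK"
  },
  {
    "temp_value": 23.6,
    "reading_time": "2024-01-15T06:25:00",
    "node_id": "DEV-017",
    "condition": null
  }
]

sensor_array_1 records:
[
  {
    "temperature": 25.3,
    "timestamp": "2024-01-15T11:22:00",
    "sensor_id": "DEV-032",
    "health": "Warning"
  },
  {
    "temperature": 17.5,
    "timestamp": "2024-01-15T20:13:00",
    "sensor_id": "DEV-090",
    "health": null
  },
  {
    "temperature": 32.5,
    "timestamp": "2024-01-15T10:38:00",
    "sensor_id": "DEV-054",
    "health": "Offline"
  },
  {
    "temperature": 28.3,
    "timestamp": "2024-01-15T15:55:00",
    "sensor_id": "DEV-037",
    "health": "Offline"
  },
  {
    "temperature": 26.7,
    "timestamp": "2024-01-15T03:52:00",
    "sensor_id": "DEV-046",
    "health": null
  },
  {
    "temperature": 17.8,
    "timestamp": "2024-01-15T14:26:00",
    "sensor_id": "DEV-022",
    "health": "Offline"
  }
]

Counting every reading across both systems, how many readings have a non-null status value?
6

Schema mapping: "condition" (sensor_array_2) = "health" (sensor_array_1) = status

Non-null in sensor_array_2: 2
Non-null in sensor_array_1: 4

Total non-null: 2 + 4 = 6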